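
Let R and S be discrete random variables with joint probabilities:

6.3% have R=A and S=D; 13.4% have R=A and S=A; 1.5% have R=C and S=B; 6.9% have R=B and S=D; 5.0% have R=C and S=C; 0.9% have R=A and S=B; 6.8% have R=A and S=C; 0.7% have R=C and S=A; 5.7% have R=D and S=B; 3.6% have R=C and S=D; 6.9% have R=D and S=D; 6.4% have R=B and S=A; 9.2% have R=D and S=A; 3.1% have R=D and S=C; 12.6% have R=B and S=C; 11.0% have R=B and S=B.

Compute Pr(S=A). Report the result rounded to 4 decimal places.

P(S=A) = 0.134 + 0.064 + 0.007 + 0.092 = 0.297.

0.2970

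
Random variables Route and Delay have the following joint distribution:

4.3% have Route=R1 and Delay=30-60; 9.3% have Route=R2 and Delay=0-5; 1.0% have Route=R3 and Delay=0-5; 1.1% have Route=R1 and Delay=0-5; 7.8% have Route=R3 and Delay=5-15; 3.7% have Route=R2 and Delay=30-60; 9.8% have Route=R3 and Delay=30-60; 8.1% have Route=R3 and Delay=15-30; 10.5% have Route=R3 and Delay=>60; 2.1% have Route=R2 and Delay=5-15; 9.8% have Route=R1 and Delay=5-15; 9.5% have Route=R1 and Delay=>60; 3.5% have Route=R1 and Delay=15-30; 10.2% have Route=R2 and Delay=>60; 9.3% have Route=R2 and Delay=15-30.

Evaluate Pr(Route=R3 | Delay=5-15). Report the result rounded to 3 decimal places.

0.396

P(Delay=5-15) = 0.098 + 0.021 + 0.078 = 0.197.
P(Route=R3 | Delay=5-15) = 0.078/0.197 = 0.396.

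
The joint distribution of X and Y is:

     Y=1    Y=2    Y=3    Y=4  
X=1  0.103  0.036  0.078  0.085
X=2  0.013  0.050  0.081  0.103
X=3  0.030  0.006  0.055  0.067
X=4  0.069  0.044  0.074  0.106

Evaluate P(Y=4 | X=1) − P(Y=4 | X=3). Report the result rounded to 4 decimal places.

-0.1426

P(X=1) = 0.103 + 0.036 + 0.078 + 0.085 = 0.302; P(Y=4 | X=1) = 0.085/0.302 = 0.28146.
P(X=3) = 0.030 + 0.006 + 0.055 + 0.067 = 0.158; P(Y=4 | X=3) = 0.067/0.158 = 0.42405.
Difference = -0.1426.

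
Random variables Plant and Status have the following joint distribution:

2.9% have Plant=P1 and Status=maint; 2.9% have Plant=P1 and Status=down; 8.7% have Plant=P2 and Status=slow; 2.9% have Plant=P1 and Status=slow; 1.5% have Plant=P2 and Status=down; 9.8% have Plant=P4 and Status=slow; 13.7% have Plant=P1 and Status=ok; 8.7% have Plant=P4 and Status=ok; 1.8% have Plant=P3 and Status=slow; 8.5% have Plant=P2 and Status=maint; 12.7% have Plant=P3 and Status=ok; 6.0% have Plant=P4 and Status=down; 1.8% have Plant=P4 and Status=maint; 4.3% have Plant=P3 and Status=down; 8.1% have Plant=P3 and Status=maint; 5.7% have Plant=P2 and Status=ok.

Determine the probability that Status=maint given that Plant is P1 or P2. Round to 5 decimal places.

P(Plant=P1) = 0.137 + 0.029 + 0.029 + 0.029 = 0.224.
P(Plant=P2) = 0.057 + 0.087 + 0.015 + 0.085 = 0.244.
P(Plant ∈ {P1, P2}) = 0.224 + 0.244 = 0.468; P(Status=maint, Plant ∈ {P1, P2}) = 0.029 + 0.085 = 0.114.
P(Status=maint | Plant ∈ {P1, P2}) = 0.114/0.468 = 0.24359.

0.24359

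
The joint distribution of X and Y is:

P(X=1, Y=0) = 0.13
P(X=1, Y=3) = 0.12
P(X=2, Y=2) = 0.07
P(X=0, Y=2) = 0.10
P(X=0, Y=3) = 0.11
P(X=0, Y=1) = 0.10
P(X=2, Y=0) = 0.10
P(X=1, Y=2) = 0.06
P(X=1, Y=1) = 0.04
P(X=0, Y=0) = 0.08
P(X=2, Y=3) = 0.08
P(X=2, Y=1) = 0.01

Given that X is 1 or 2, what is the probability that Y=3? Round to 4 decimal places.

P(X=1) = 0.13 + 0.04 + 0.06 + 0.12 = 0.35.
P(X=2) = 0.10 + 0.01 + 0.07 + 0.08 = 0.26.
P(X ∈ {1, 2}) = 0.35 + 0.26 = 0.61; P(Y=3, X ∈ {1, 2}) = 0.12 + 0.08 = 0.20.
P(Y=3 | X ∈ {1, 2}) = 0.20/0.61 = 0.3279.

0.3279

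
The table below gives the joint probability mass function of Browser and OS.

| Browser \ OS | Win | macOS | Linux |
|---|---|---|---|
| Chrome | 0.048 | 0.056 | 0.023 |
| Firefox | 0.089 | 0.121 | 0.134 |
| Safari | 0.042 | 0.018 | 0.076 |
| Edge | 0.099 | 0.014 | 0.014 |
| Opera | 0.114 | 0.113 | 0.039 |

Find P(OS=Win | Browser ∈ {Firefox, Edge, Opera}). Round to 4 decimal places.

P(Browser=Firefox) = 0.089 + 0.121 + 0.134 = 0.344.
P(Browser=Edge) = 0.099 + 0.014 + 0.014 = 0.127.
P(Browser=Opera) = 0.114 + 0.113 + 0.039 = 0.266.
P(Browser ∈ {Firefox, Edge, Opera}) = 0.344 + 0.127 + 0.266 = 0.737; P(OS=Win, Browser ∈ {Firefox, Edge, Opera}) = 0.089 + 0.099 + 0.114 = 0.302.
P(OS=Win | Browser ∈ {Firefox, Edge, Opera}) = 0.302/0.737 = 0.4098.

0.4098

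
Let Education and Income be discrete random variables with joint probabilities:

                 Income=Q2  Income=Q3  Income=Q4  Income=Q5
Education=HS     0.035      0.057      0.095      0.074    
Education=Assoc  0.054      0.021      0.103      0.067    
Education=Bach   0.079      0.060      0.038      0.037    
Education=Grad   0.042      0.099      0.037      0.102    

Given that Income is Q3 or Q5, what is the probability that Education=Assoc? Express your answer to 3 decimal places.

0.170

P(Income=Q3) = 0.057 + 0.021 + 0.060 + 0.099 = 0.237.
P(Income=Q5) = 0.074 + 0.067 + 0.037 + 0.102 = 0.280.
P(Income ∈ {Q3, Q5}) = 0.237 + 0.280 = 0.517; P(Education=Assoc, Income ∈ {Q3, Q5}) = 0.021 + 0.067 = 0.088.
P(Education=Assoc | Income ∈ {Q3, Q5}) = 0.088/0.517 = 0.170.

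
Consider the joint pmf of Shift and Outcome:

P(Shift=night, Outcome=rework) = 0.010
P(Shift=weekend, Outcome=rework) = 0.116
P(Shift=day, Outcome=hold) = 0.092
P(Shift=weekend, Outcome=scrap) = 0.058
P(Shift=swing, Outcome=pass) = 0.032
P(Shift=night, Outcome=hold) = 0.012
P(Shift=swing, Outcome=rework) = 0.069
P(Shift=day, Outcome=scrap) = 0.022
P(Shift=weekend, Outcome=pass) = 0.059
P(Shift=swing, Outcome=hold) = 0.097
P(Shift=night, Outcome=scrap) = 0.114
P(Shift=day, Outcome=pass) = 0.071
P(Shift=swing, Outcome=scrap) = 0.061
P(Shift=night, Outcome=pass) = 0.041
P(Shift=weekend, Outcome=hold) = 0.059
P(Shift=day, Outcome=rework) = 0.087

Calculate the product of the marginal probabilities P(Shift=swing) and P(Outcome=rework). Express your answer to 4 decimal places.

P(Shift=swing) = 0.032 + 0.069 + 0.061 + 0.097 = 0.259.
P(Outcome=rework) = 0.087 + 0.069 + 0.010 + 0.116 = 0.282.
Product: 0.259 × 0.282 = 0.0730.

0.0730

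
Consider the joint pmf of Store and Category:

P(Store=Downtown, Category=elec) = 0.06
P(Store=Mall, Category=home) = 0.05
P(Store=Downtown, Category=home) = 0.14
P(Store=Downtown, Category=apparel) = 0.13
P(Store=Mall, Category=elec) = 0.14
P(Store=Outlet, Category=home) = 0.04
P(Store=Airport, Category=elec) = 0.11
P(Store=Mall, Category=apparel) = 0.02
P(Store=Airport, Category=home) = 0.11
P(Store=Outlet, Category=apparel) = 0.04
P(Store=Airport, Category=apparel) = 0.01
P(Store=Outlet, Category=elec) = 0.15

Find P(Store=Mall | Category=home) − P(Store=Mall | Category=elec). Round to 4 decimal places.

P(Category=home) = 0.14 + 0.05 + 0.11 + 0.04 = 0.34; P(Store=Mall | Category=home) = 0.05/0.34 = 0.14706.
P(Category=elec) = 0.06 + 0.14 + 0.11 + 0.15 = 0.46; P(Store=Mall | Category=elec) = 0.14/0.46 = 0.30435.
Difference = -0.1573.

-0.1573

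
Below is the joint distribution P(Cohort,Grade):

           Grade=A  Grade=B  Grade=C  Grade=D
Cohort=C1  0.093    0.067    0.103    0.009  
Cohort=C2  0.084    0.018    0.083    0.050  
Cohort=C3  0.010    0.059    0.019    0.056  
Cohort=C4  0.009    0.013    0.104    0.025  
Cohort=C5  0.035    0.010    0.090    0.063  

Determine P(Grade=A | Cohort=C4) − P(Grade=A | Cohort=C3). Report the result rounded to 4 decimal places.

P(Cohort=C4) = 0.009 + 0.013 + 0.104 + 0.025 = 0.151; P(Grade=A | Cohort=C4) = 0.009/0.151 = 0.05960.
P(Cohort=C3) = 0.010 + 0.059 + 0.019 + 0.056 = 0.144; P(Grade=A | Cohort=C3) = 0.010/0.144 = 0.06944.
Difference = -0.0098.

-0.0098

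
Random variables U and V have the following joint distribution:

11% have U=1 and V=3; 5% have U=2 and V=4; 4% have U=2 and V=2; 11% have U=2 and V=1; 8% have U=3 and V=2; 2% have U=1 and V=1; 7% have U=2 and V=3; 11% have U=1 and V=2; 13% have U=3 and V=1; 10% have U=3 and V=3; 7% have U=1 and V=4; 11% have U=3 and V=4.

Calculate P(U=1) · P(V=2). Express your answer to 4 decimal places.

P(U=1) = 0.02 + 0.11 + 0.11 + 0.07 = 0.31.
P(V=2) = 0.11 + 0.04 + 0.08 = 0.23.
Product: 0.31 × 0.23 = 0.0713.

0.0713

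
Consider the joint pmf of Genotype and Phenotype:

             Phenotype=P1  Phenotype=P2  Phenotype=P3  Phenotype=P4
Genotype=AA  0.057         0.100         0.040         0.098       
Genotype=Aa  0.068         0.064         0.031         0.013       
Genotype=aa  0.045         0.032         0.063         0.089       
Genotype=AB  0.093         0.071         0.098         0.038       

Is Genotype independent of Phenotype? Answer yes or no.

no

P(Genotype=aa) = 0.229 and P(Phenotype=P4) = 0.238, so their product is 0.05450, but P(Genotype=aa, Phenotype=P4) = 0.089. Since these differ, Genotype and Phenotype are not independent.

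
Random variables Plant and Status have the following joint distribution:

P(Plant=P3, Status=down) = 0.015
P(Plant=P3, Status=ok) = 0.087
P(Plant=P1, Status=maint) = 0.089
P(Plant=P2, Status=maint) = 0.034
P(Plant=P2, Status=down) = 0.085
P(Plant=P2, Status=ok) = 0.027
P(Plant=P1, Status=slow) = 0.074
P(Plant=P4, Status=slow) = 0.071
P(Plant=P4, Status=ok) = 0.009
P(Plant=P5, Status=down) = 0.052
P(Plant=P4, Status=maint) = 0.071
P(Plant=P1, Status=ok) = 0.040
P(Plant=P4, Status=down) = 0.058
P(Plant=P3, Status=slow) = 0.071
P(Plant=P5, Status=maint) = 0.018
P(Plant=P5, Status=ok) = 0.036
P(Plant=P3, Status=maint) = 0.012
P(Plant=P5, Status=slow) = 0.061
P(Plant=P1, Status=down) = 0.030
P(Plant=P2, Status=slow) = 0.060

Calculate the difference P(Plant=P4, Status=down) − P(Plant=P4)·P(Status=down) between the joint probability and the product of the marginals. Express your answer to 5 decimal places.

0.00784

P(Plant=P4) = 0.009 + 0.071 + 0.058 + 0.071 = 0.209.
P(Status=down) = 0.030 + 0.085 + 0.015 + 0.058 + 0.052 = 0.240.
P(Plant=P4, Status=down) − P(Plant=P4)P(Status=down) = 0.058 − 0.209×0.240 = 0.00784.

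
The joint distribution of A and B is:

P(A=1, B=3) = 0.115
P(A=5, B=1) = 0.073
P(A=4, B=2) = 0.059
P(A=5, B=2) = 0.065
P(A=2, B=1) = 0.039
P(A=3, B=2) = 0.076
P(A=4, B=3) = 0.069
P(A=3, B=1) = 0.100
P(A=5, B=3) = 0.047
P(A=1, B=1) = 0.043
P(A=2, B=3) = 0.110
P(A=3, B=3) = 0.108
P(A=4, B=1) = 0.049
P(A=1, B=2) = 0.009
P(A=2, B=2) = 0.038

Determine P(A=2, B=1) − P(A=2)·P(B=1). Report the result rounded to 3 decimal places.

-0.018

P(A=2) = 0.039 + 0.038 + 0.110 = 0.187.
P(B=1) = 0.043 + 0.039 + 0.100 + 0.049 + 0.073 = 0.304.
P(A=2, B=1) − P(A=2)P(B=1) = 0.039 − 0.187×0.304 = -0.018.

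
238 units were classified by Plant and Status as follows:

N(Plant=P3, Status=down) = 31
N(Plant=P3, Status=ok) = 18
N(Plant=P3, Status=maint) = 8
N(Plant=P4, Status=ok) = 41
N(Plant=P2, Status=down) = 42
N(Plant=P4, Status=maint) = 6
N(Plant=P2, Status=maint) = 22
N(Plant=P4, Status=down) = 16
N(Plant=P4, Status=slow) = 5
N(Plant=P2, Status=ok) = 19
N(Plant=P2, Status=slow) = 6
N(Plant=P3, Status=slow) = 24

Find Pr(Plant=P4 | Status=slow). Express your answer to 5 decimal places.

0.14286

Total with Status=slow: 6 + 24 + 5 = 35.
P(Plant=P4 | Status=slow) = 5/35 = 0.14286.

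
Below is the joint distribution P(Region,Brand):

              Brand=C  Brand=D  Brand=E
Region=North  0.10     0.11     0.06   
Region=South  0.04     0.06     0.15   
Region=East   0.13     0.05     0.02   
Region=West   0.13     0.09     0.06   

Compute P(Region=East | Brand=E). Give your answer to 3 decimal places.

P(Brand=E) = 0.06 + 0.15 + 0.02 + 0.06 = 0.29.
P(Region=East | Brand=E) = 0.02/0.29 = 0.069.

0.069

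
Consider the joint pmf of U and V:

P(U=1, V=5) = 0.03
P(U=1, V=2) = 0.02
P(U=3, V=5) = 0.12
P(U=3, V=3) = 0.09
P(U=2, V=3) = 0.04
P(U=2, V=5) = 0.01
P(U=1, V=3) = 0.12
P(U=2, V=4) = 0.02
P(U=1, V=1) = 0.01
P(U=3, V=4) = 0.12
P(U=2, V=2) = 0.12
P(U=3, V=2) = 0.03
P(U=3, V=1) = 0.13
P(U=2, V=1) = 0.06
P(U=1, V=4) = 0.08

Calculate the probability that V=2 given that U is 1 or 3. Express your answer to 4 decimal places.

P(U=1) = 0.01 + 0.02 + 0.12 + 0.08 + 0.03 = 0.26.
P(U=3) = 0.13 + 0.03 + 0.09 + 0.12 + 0.12 = 0.49.
P(U ∈ {1, 3}) = 0.26 + 0.49 = 0.75; P(V=2, U ∈ {1, 3}) = 0.02 + 0.03 = 0.05.
P(V=2 | U ∈ {1, 3}) = 0.05/0.75 = 0.0667.

0.0667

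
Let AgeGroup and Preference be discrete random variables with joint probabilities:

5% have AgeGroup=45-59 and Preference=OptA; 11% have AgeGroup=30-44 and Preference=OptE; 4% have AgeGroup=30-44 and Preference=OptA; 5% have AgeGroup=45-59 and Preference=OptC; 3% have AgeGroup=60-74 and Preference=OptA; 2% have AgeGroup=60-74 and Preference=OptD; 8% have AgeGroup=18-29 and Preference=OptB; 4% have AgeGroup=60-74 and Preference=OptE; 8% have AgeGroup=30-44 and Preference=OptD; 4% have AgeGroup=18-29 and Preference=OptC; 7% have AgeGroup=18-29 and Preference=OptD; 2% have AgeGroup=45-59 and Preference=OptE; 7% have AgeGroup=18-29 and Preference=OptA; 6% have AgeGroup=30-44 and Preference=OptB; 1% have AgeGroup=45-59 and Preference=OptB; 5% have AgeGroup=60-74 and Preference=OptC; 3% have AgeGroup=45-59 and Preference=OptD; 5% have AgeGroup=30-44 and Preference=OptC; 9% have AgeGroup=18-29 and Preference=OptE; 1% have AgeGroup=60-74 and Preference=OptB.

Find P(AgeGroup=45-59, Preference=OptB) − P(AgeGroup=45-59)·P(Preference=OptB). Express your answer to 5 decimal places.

-0.01560

P(AgeGroup=45-59) = 0.05 + 0.01 + 0.05 + 0.03 + 0.02 = 0.16.
P(Preference=OptB) = 0.08 + 0.06 + 0.01 + 0.01 = 0.16.
P(AgeGroup=45-59, Preference=OptB) − P(AgeGroup=45-59)P(Preference=OptB) = 0.01 − 0.16×0.16 = -0.01560.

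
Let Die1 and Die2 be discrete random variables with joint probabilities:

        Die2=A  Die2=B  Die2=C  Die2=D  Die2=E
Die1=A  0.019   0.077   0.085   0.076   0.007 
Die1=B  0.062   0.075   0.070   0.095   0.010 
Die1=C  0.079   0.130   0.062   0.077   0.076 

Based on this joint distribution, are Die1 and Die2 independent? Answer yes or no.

P(Die1=C) = 0.424 and P(Die2=E) = 0.093, so their product is 0.03943, but P(Die1=C, Die2=E) = 0.076. Since these differ, Die1 and Die2 are not independent.

no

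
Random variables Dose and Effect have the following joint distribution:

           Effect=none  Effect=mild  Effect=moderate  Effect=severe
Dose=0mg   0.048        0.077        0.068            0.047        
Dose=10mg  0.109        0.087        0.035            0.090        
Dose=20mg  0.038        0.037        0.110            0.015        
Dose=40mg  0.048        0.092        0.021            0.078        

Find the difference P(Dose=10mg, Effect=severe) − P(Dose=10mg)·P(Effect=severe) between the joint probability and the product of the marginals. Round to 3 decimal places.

P(Dose=10mg) = 0.109 + 0.087 + 0.035 + 0.090 = 0.321.
P(Effect=severe) = 0.047 + 0.090 + 0.015 + 0.078 = 0.230.
P(Dose=10mg, Effect=severe) − P(Dose=10mg)P(Effect=severe) = 0.090 − 0.321×0.230 = 0.016.

0.016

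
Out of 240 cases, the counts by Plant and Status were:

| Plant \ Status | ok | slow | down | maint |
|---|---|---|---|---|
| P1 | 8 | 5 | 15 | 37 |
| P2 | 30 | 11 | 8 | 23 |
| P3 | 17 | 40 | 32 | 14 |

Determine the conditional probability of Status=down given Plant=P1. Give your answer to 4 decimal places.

0.2308

Total with Plant=P1: 8 + 5 + 15 + 37 = 65.
P(Status=down | Plant=P1) = 15/65 = 0.2308.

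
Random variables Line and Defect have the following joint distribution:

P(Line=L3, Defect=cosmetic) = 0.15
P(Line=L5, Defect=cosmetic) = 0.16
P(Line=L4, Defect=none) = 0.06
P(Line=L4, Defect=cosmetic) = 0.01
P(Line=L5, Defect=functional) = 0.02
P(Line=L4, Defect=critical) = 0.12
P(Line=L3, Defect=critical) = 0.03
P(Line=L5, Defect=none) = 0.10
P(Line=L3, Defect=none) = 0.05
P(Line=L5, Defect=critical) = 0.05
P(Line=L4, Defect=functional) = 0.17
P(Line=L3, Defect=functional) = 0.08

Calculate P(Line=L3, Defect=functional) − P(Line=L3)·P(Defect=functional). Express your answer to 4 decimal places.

P(Line=L3) = 0.05 + 0.15 + 0.08 + 0.03 = 0.31.
P(Defect=functional) = 0.08 + 0.17 + 0.02 = 0.27.
P(Line=L3, Defect=functional) − P(Line=L3)P(Defect=functional) = 0.08 − 0.31×0.27 = -0.0037.

-0.0037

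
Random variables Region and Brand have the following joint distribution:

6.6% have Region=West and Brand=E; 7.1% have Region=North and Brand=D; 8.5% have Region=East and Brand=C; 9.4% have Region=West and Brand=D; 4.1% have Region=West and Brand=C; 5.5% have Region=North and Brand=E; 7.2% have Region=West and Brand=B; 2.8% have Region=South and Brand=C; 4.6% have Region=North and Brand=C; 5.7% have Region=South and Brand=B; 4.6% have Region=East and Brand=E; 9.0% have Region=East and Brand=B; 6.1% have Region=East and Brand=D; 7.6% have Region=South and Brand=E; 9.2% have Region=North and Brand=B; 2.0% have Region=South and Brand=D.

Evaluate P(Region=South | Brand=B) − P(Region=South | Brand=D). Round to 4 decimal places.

0.1020

P(Brand=B) = 0.092 + 0.057 + 0.090 + 0.072 = 0.311; P(Region=South | Brand=B) = 0.057/0.311 = 0.18328.
P(Brand=D) = 0.071 + 0.020 + 0.061 + 0.094 = 0.246; P(Region=South | Brand=D) = 0.020/0.246 = 0.08130.
Difference = 0.1020.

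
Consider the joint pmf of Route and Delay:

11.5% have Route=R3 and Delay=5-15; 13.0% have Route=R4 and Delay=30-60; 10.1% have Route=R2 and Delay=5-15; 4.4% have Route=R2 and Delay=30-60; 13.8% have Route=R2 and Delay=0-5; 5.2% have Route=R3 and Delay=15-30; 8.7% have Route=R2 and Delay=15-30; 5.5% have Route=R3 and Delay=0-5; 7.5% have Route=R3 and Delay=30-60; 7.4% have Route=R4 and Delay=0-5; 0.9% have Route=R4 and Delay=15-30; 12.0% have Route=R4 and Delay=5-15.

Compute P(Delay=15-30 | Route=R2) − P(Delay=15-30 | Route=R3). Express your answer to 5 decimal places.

0.06005

P(Route=R2) = 0.138 + 0.101 + 0.087 + 0.044 = 0.370; P(Delay=15-30 | Route=R2) = 0.087/0.370 = 0.235135.
P(Route=R3) = 0.055 + 0.115 + 0.052 + 0.075 = 0.297; P(Delay=15-30 | Route=R3) = 0.052/0.297 = 0.175084.
Difference = 0.06005.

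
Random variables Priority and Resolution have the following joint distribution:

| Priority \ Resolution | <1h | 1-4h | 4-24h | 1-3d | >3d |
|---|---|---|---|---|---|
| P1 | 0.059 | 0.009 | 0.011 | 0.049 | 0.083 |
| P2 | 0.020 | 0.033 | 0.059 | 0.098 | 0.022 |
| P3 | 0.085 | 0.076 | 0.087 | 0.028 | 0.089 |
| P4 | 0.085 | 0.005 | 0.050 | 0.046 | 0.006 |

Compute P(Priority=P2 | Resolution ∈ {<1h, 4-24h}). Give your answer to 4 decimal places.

0.1732

P(Resolution=<1h) = 0.059 + 0.020 + 0.085 + 0.085 = 0.249.
P(Resolution=4-24h) = 0.011 + 0.059 + 0.087 + 0.050 = 0.207.
P(Resolution ∈ {<1h, 4-24h}) = 0.249 + 0.207 = 0.456; P(Priority=P2, Resolution ∈ {<1h, 4-24h}) = 0.020 + 0.059 = 0.079.
P(Priority=P2 | Resolution ∈ {<1h, 4-24h}) = 0.079/0.456 = 0.1732.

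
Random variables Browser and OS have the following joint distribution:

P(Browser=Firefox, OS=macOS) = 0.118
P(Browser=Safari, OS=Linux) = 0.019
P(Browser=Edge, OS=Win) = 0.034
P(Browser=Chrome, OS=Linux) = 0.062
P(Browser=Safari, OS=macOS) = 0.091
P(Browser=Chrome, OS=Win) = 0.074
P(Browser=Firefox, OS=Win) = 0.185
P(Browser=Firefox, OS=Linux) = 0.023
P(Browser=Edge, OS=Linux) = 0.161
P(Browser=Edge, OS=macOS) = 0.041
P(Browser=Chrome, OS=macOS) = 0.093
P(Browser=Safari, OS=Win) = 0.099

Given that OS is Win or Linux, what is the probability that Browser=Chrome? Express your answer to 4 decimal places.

P(OS=Win) = 0.074 + 0.185 + 0.099 + 0.034 = 0.392.
P(OS=Linux) = 0.062 + 0.023 + 0.019 + 0.161 = 0.265.
P(OS ∈ {Win, Linux}) = 0.392 + 0.265 = 0.657; P(Browser=Chrome, OS ∈ {Win, Linux}) = 0.074 + 0.062 = 0.136.
P(Browser=Chrome | OS ∈ {Win, Linux}) = 0.136/0.657 = 0.2070.

0.2070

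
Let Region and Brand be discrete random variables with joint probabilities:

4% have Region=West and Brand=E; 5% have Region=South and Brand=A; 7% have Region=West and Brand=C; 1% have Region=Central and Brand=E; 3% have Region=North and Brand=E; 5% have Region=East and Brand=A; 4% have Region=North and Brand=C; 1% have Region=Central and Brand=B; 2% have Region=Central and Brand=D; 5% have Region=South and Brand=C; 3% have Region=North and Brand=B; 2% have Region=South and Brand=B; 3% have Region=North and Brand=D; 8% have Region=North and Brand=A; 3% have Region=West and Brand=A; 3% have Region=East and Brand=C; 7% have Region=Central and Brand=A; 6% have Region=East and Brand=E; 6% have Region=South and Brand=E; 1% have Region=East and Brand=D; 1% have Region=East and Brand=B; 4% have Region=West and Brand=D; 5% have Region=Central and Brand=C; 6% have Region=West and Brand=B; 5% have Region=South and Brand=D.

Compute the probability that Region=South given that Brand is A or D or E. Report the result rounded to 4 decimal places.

0.2540

P(Brand=A) = 0.08 + 0.05 + 0.05 + 0.03 + 0.07 = 0.28.
P(Brand=D) = 0.03 + 0.05 + 0.01 + 0.04 + 0.02 = 0.15.
P(Brand=E) = 0.03 + 0.06 + 0.06 + 0.04 + 0.01 = 0.20.
P(Brand ∈ {A, D, E}) = 0.28 + 0.15 + 0.20 = 0.63; P(Region=South, Brand ∈ {A, D, E}) = 0.05 + 0.05 + 0.06 = 0.16.
P(Region=South | Brand ∈ {A, D, E}) = 0.16/0.63 = 0.2540.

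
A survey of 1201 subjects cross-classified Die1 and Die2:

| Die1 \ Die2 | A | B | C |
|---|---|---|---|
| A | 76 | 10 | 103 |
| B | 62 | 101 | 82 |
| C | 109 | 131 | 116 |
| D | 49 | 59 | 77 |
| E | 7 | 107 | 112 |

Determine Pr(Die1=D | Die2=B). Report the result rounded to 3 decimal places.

0.145

Total with Die2=B: 10 + 101 + 131 + 59 + 107 = 408.
P(Die1=D | Die2=B) = 59/408 = 0.145.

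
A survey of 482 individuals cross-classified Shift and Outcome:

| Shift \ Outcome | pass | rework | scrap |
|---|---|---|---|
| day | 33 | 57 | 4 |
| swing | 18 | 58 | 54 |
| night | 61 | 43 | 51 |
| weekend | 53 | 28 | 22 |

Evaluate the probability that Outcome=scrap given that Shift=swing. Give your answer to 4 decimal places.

0.4154

Total with Shift=swing: 18 + 58 + 54 = 130.
P(Outcome=scrap | Shift=swing) = 54/130 = 0.4154.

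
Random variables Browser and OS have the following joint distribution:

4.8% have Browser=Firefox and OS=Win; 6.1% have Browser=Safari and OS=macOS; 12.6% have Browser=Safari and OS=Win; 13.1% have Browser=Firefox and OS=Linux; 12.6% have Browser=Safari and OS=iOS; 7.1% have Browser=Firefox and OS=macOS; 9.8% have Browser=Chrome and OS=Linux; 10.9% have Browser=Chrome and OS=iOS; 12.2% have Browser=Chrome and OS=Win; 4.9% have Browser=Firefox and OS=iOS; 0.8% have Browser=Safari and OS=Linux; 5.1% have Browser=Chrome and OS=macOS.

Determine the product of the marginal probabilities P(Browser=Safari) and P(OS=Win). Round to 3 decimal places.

0.095

P(Browser=Safari) = 0.126 + 0.061 + 0.008 + 0.126 = 0.321.
P(OS=Win) = 0.122 + 0.048 + 0.126 = 0.296.
Product: 0.321 × 0.296 = 0.095.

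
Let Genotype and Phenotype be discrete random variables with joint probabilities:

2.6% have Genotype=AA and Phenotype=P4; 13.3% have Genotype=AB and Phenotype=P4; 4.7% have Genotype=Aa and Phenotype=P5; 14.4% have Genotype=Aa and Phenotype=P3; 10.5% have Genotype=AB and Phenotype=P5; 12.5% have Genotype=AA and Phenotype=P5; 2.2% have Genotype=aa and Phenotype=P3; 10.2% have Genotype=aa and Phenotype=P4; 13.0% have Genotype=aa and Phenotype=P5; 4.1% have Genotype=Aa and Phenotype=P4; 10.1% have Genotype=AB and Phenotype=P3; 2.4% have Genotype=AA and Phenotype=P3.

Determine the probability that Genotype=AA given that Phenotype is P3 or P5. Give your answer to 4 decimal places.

P(Phenotype=P3) = 0.024 + 0.144 + 0.022 + 0.101 = 0.291.
P(Phenotype=P5) = 0.125 + 0.047 + 0.130 + 0.105 = 0.407.
P(Phenotype ∈ {P3, P5}) = 0.291 + 0.407 = 0.698; P(Genotype=AA, Phenotype ∈ {P3, P5}) = 0.024 + 0.125 = 0.149.
P(Genotype=AA | Phenotype ∈ {P3, P5}) = 0.149/0.698 = 0.2135.

0.2135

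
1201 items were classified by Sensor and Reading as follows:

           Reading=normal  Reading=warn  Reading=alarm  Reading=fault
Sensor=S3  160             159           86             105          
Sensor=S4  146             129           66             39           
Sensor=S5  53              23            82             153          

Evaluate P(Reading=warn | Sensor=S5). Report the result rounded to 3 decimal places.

0.074

Total with Sensor=S5: 53 + 23 + 82 + 153 = 311.
P(Reading=warn | Sensor=S5) = 23/311 = 0.074.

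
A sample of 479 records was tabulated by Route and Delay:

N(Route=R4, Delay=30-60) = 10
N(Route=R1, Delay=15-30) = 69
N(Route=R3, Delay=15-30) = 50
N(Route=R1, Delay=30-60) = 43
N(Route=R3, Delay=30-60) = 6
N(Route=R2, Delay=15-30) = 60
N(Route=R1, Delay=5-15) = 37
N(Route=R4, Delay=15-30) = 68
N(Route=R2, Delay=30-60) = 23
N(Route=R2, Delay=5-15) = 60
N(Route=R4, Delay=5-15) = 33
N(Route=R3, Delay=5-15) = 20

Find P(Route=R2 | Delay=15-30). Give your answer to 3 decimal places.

0.243

Total with Delay=15-30: 69 + 60 + 50 + 68 = 247.
P(Route=R2 | Delay=15-30) = 60/247 = 0.243.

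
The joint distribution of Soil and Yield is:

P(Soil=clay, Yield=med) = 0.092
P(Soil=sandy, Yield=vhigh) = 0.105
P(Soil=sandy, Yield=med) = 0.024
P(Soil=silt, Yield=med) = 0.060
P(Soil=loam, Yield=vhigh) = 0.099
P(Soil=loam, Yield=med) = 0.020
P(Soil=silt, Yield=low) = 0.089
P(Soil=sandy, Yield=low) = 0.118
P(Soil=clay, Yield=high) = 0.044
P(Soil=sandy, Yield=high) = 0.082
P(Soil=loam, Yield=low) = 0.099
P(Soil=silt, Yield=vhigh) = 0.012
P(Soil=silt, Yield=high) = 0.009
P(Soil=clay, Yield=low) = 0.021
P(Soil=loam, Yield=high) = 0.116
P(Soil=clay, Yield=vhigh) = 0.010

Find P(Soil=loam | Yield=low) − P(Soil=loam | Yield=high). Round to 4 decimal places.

-0.1594

P(Yield=low) = 0.118 + 0.099 + 0.021 + 0.089 = 0.327; P(Soil=loam | Yield=low) = 0.099/0.327 = 0.30275.
P(Yield=high) = 0.082 + 0.116 + 0.044 + 0.009 = 0.251; P(Soil=loam | Yield=high) = 0.116/0.251 = 0.46215.
Difference = -0.1594.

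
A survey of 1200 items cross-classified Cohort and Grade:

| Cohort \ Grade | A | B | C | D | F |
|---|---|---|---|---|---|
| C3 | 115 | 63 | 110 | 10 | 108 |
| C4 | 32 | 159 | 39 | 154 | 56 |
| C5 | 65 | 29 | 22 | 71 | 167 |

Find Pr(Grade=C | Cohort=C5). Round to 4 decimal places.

Total with Cohort=C5: 65 + 29 + 22 + 71 + 167 = 354.
P(Grade=C | Cohort=C5) = 22/354 = 0.0621.

0.0621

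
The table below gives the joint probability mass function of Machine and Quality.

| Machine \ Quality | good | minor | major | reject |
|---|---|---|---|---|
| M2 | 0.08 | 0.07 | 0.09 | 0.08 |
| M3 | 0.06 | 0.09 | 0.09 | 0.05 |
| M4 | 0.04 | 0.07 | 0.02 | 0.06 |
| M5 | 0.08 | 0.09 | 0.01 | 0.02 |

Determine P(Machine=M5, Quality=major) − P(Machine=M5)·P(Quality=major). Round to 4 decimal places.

-0.0320

P(Machine=M5) = 0.08 + 0.09 + 0.01 + 0.02 = 0.20.
P(Quality=major) = 0.09 + 0.09 + 0.02 + 0.01 = 0.21.
P(Machine=M5, Quality=major) − P(Machine=M5)P(Quality=major) = 0.01 − 0.20×0.21 = -0.0320.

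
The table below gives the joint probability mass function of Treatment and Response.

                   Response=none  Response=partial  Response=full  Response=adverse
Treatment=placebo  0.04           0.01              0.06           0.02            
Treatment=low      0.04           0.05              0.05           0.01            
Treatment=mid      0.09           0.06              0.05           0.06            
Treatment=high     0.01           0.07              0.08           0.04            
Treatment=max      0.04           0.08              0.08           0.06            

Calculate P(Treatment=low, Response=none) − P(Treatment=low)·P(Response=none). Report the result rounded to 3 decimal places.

0.007

P(Treatment=low) = 0.04 + 0.05 + 0.05 + 0.01 = 0.15.
P(Response=none) = 0.04 + 0.04 + 0.09 + 0.01 + 0.04 = 0.22.
P(Treatment=low, Response=none) − P(Treatment=low)P(Response=none) = 0.04 − 0.15×0.22 = 0.007.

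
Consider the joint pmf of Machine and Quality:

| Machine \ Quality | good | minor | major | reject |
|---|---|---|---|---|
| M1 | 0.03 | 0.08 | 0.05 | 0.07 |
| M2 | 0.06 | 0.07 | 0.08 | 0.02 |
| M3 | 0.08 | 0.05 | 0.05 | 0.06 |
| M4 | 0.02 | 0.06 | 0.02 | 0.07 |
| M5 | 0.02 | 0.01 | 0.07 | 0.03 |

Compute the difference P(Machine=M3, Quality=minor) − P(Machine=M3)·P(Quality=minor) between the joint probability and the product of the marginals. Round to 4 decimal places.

P(Machine=M3) = 0.08 + 0.05 + 0.05 + 0.06 = 0.24.
P(Quality=minor) = 0.08 + 0.07 + 0.05 + 0.06 + 0.01 = 0.27.
P(Machine=M3, Quality=minor) − P(Machine=M3)P(Quality=minor) = 0.05 − 0.24×0.27 = -0.0148.

-0.0148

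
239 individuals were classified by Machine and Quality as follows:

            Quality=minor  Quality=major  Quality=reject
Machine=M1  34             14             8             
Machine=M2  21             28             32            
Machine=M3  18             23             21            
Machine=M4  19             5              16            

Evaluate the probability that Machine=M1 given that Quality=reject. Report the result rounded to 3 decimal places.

Total with Quality=reject: 8 + 32 + 21 + 16 = 77.
P(Machine=M1 | Quality=reject) = 8/77 = 0.104.

0.104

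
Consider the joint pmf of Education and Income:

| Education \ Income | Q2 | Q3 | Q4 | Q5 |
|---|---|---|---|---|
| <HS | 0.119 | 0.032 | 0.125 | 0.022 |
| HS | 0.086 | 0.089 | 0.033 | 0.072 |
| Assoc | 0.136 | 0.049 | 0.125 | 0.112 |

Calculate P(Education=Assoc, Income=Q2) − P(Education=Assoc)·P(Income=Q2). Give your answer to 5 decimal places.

P(Education=Assoc) = 0.136 + 0.049 + 0.125 + 0.112 = 0.422.
P(Income=Q2) = 0.119 + 0.086 + 0.136 = 0.341.
P(Education=Assoc, Income=Q2) − P(Education=Assoc)P(Income=Q2) = 0.136 − 0.422×0.341 = -0.00790.

-0.00790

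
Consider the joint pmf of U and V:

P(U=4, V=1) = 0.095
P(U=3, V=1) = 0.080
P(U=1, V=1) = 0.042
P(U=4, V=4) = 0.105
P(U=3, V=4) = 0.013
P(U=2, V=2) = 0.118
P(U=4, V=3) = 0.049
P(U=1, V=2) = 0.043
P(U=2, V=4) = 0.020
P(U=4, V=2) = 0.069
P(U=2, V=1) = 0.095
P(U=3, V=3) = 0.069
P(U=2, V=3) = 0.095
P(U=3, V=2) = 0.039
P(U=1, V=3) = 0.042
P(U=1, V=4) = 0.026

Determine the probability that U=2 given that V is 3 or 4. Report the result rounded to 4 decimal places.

0.2745

P(V=3) = 0.042 + 0.095 + 0.069 + 0.049 = 0.255.
P(V=4) = 0.026 + 0.020 + 0.013 + 0.105 = 0.164.
P(V ∈ {3, 4}) = 0.255 + 0.164 = 0.419; P(U=2, V ∈ {3, 4}) = 0.095 + 0.020 = 0.115.
P(U=2 | V ∈ {3, 4}) = 0.115/0.419 = 0.2745.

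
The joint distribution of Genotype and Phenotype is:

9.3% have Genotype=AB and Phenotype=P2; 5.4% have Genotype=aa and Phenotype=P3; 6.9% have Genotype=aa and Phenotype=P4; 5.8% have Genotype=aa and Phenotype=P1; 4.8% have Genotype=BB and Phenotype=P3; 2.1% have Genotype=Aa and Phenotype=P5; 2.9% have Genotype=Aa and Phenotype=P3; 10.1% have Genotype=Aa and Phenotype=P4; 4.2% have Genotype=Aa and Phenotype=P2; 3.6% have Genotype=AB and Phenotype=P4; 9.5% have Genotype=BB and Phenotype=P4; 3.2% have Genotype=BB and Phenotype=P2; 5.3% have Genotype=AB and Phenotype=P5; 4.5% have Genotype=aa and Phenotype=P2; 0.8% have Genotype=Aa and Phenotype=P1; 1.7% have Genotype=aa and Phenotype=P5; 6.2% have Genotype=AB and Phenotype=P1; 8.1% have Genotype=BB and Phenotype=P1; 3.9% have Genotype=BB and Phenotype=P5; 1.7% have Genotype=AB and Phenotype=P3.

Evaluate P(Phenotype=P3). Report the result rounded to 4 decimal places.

P(Phenotype=P3) = 0.029 + 0.054 + 0.017 + 0.048 = 0.148.

0.1480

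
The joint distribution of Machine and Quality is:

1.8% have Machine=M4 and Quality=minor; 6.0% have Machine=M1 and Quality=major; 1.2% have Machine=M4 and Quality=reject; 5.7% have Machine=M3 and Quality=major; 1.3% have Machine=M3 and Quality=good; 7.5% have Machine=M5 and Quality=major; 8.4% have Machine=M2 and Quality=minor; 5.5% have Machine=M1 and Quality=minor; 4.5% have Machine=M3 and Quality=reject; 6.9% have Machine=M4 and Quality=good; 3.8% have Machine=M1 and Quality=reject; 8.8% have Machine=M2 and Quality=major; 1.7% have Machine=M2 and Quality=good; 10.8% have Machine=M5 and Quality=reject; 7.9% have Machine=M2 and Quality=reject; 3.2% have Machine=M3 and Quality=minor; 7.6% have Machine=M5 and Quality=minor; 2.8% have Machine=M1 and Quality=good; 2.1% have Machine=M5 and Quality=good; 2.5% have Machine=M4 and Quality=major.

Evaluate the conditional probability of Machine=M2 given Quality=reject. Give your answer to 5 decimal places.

0.28014

P(Quality=reject) = 0.038 + 0.079 + 0.045 + 0.012 + 0.108 = 0.282.
P(Machine=M2 | Quality=reject) = 0.079/0.282 = 0.28014.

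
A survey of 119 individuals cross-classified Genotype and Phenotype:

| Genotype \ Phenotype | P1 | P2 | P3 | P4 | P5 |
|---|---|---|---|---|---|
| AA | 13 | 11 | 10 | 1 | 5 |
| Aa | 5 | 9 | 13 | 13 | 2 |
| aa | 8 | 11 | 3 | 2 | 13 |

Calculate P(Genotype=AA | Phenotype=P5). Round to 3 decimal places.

0.250

Total with Phenotype=P5: 5 + 2 + 13 = 20.
P(Genotype=AA | Phenotype=P5) = 5/20 = 0.250.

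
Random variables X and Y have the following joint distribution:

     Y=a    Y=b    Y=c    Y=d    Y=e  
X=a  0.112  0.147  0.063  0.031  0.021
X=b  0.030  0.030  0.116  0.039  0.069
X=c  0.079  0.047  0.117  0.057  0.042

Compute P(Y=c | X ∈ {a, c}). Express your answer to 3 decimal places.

P(X=a) = 0.112 + 0.147 + 0.063 + 0.031 + 0.021 = 0.374.
P(X=c) = 0.079 + 0.047 + 0.117 + 0.057 + 0.042 = 0.342.
P(X ∈ {a, c}) = 0.374 + 0.342 = 0.716; P(Y=c, X ∈ {a, c}) = 0.063 + 0.117 = 0.180.
P(Y=c | X ∈ {a, c}) = 0.180/0.716 = 0.251.

0.251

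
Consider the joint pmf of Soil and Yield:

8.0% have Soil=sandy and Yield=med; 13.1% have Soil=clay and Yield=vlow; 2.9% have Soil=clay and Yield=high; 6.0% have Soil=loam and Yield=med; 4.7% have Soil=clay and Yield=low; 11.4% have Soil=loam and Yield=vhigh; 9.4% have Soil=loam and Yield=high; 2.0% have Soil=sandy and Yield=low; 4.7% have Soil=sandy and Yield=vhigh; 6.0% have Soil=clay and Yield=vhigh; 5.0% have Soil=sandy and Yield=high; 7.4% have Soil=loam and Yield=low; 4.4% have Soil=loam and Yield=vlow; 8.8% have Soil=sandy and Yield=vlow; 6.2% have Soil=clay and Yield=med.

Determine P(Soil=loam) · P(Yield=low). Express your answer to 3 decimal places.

P(Soil=loam) = 0.044 + 0.074 + 0.060 + 0.094 + 0.114 = 0.386.
P(Yield=low) = 0.020 + 0.074 + 0.047 = 0.141.
Product: 0.386 × 0.141 = 0.054.

0.054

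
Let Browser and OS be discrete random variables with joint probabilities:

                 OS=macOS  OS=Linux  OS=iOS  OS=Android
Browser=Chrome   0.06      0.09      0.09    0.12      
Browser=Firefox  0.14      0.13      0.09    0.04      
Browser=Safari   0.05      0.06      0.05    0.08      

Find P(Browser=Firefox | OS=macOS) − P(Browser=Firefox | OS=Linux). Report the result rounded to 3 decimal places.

0.096

P(OS=macOS) = 0.06 + 0.14 + 0.05 = 0.25; P(Browser=Firefox | OS=macOS) = 0.14/0.25 = 0.5600.
P(OS=Linux) = 0.09 + 0.13 + 0.06 = 0.28; P(Browser=Firefox | OS=Linux) = 0.13/0.28 = 0.4643.
Difference = 0.096.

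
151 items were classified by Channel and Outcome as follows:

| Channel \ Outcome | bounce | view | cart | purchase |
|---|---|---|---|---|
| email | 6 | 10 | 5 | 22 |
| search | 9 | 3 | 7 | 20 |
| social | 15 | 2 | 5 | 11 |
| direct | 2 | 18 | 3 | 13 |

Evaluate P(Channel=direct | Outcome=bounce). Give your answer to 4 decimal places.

0.0625

Total with Outcome=bounce: 6 + 9 + 15 + 2 = 32.
P(Channel=direct | Outcome=bounce) = 2/32 = 0.0625.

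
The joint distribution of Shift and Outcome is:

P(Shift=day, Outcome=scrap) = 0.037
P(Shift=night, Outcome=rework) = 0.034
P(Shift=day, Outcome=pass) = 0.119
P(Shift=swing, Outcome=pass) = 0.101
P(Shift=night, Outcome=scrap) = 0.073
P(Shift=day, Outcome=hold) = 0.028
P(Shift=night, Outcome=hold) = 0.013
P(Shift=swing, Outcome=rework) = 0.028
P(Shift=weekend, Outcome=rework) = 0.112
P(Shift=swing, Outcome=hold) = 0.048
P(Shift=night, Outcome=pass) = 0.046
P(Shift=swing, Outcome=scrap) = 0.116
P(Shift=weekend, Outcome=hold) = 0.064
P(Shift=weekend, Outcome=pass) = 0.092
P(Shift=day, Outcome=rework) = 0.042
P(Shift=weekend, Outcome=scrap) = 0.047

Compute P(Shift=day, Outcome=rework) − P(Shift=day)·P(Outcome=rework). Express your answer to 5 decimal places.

P(Shift=day) = 0.119 + 0.042 + 0.037 + 0.028 = 0.226.
P(Outcome=rework) = 0.042 + 0.028 + 0.034 + 0.112 = 0.216.
P(Shift=day, Outcome=rework) − P(Shift=day)P(Outcome=rework) = 0.042 − 0.226×0.216 = -0.00682.

-0.00682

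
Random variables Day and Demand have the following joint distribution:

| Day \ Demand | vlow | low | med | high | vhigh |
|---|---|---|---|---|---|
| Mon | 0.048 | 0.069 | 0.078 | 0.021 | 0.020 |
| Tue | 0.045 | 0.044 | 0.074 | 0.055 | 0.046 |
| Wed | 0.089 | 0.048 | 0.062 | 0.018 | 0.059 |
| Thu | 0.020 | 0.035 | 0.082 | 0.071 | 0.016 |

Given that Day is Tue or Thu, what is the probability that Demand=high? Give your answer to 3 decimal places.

P(Day=Tue) = 0.045 + 0.044 + 0.074 + 0.055 + 0.046 = 0.264.
P(Day=Thu) = 0.020 + 0.035 + 0.082 + 0.071 + 0.016 = 0.224.
P(Day ∈ {Tue, Thu}) = 0.264 + 0.224 = 0.488; P(Demand=high, Day ∈ {Tue, Thu}) = 0.055 + 0.071 = 0.126.
P(Demand=high | Day ∈ {Tue, Thu}) = 0.126/0.488 = 0.258.

0.258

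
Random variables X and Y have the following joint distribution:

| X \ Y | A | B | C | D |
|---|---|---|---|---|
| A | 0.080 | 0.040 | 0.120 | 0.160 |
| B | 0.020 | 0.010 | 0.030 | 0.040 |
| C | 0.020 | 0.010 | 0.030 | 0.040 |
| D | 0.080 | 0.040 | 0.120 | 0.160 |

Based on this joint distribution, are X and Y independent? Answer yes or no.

yes

Every cell satisfies P(X,Y) = P(X)·P(Y). For instance P(X=B) = 0.100, P(Y=C) = 0.300, and 0.100×0.300 = 0.030 matches the joint entry. So X and Y are independent.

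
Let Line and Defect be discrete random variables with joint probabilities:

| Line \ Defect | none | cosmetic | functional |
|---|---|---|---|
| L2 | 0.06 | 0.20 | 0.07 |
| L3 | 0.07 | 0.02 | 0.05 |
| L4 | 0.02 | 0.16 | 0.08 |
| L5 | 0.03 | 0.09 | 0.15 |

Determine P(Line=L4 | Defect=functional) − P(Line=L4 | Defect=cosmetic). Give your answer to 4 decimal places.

P(Defect=functional) = 0.07 + 0.05 + 0.08 + 0.15 = 0.35; P(Line=L4 | Defect=functional) = 0.08/0.35 = 0.22857.
P(Defect=cosmetic) = 0.20 + 0.02 + 0.16 + 0.09 = 0.47; P(Line=L4 | Defect=cosmetic) = 0.16/0.47 = 0.34043.
Difference = -0.1119.

-0.1119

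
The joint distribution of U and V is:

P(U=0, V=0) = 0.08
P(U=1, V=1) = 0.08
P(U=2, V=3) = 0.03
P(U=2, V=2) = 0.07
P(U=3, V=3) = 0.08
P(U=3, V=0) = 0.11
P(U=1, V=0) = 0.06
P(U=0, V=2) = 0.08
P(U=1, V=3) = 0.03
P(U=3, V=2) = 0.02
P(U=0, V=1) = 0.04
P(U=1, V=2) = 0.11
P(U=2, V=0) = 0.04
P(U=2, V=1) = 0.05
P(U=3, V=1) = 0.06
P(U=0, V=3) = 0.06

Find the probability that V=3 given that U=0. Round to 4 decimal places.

P(U=0) = 0.08 + 0.04 + 0.08 + 0.06 = 0.26.
P(V=3 | U=0) = 0.06/0.26 = 0.2308.

0.2308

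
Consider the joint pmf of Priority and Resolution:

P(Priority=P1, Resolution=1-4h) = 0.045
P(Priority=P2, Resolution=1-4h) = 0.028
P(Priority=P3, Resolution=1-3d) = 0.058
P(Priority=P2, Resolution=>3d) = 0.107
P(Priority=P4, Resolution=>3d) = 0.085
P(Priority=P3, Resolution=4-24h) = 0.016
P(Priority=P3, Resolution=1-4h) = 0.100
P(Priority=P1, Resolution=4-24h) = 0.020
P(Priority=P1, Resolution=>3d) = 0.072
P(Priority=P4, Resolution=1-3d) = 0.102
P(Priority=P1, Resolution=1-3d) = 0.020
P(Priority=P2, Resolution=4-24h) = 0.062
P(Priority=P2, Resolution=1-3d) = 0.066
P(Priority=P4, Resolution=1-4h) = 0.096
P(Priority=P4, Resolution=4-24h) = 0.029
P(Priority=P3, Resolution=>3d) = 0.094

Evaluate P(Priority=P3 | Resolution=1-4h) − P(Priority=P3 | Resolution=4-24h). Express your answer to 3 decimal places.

0.246

P(Resolution=1-4h) = 0.045 + 0.028 + 0.100 + 0.096 = 0.269; P(Priority=P3 | Resolution=1-4h) = 0.100/0.269 = 0.3717.
P(Resolution=4-24h) = 0.020 + 0.062 + 0.016 + 0.029 = 0.127; P(Priority=P3 | Resolution=4-24h) = 0.016/0.127 = 0.1260.
Difference = 0.246.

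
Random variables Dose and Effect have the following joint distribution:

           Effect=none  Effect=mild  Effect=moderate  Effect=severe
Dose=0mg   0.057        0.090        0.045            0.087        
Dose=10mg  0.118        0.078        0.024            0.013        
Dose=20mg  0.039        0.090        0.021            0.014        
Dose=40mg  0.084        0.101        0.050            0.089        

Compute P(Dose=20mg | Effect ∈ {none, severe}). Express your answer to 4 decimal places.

0.1058

P(Effect=none) = 0.057 + 0.118 + 0.039 + 0.084 = 0.298.
P(Effect=severe) = 0.087 + 0.013 + 0.014 + 0.089 = 0.203.
P(Effect ∈ {none, severe}) = 0.298 + 0.203 = 0.501; P(Dose=20mg, Effect ∈ {none, severe}) = 0.039 + 0.014 = 0.053.
P(Dose=20mg | Effect ∈ {none, severe}) = 0.053/0.501 = 0.1058.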